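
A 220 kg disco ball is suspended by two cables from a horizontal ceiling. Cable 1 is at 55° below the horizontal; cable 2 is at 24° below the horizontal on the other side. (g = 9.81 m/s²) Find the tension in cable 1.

Weight W = 220 × 9.81 = 2158 N acts straight down.
Horizontal: T_1 cos 55° = T_2 cos 24°  →  T_2 = 0.6279 T_1.
Vertical: T_1 sin 55° + T_2 sin 24° = 2158.
Substituting the horizontal relation into the vertical equation gives 1.075 T_1 = 2158, so T_1 = 2009 N.

T_1 ≈ 2010 N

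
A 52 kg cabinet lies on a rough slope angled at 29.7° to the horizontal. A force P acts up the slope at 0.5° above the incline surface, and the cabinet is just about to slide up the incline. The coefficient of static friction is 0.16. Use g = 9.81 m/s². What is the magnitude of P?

On the verge of sliding up the incline, friction equals μN and acts down the slope.
Perpendicular: N + P sin 0.5° = W cos 29.7° = 443.1 N.
Along incline: P cos 0.5° = W sin 29.7° + μN  with W sin 29.7° = 252.7 N.
Solving the pair for P and N: P = 323.2 N, N = 440.3 N (and f = μN = 70.45 N).

P ≈ 323 N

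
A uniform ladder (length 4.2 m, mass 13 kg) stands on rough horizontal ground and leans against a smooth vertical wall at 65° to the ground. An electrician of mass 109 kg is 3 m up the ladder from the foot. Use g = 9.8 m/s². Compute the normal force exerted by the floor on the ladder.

ΣF_y = 0: N_floor = 13×9.8 + 109×9.8 = 1195.6 N.

N_floor ≈ 1200 N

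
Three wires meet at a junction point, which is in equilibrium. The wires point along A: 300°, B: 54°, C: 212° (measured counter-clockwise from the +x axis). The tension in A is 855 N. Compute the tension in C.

Resolve: ΣF_x = 855 cos 300° + T_B cos 54° + T_C cos 212° = 0.
        ΣF_y = 855 sin 300° + T_B sin 54° + T_C sin 212° = 0.
The known terms sum to (427.5, -740.5) N, so 0.5878 T_B − 0.8480 T_C = -427.5 and 0.8090 T_B − 0.5299 T_C = 740.5.
Solving simultaneously: T_B = 2281 N, T_C = 2085 N.

T_C ≈ 2090 N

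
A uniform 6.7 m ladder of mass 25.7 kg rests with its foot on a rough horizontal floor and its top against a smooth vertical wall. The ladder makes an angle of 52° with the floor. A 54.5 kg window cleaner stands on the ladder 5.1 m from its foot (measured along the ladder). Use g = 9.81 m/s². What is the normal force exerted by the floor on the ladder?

N_floor ≈ 787 N

ΣF_y = 0: N_floor = 25.7×9.81 + 54.5×9.81 = 786.76 N.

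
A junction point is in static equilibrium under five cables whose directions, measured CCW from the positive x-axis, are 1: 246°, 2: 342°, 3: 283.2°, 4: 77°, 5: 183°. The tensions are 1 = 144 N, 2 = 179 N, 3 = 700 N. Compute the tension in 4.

T_4 ≈ 917 N

Resolve: ΣF_x = 144 cos 246° + 179 cos 342° + 700 cos 283.2° + T_4 cos 77° + T_5 cos 183° = 0.
        ΣF_y = 144 sin 246° + 179 sin 342° + 700 sin 283.2° + T_4 sin 77° + T_5 sin 183° = 0.
The known terms sum to (271.5, -868.4) N, so 0.2250 T_4 − 0.9986 T_5 = -271.5 and 0.9744 T_4 − 0.0523 T_5 = 868.4.
Solving simultaneously: T_4 = 916.9 N, T_5 = 478.4 N.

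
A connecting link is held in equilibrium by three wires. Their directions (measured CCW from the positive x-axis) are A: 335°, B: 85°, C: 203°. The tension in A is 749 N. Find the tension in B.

Resolve: ΣF_x = 749 cos 335° + T_B cos 85° + T_C cos 203° = 0.
        ΣF_y = 749 sin 335° + T_B sin 85° + T_C sin 203° = 0.
The known terms sum to (678.8, -316.5) N, so 0.0872 T_B − 0.9205 T_C = -678.8 and 0.9962 T_B − 0.3907 T_C = 316.5.
Solving simultaneously: T_B = 630.4 N, T_C = 797.1 N.

T_B ≈ 630 N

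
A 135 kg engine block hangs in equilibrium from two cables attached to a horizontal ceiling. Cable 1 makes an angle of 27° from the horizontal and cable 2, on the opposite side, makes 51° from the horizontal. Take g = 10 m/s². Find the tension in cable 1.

Weight W = 135 × 10 = 1350 N acts straight down.
Horizontal: T_1 cos 27° = T_2 cos 51°  →  T_2 = 1.416 T_1.
Vertical: T_1 sin 27° + T_2 sin 51° = 1350.
Substituting the horizontal relation into the vertical equation gives 1.554 T_1 = 1350, so T_1 = 868.6 N.

T_1 ≈ 869 N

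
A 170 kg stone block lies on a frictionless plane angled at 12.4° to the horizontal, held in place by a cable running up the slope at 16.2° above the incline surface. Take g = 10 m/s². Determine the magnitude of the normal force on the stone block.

Take axes along and perpendicular to the incline. Weight components: W sin 12.4° = 365.1 N down-slope, W cos 12.4° = 1660 N into the surface.
Along incline: T cos 16.2° = W sin 12.4° → T = 380.1 N.
Perpendicular: N = W cos 12.4° − T sin 16.2° = 1554 N.

N ≈ 1550 N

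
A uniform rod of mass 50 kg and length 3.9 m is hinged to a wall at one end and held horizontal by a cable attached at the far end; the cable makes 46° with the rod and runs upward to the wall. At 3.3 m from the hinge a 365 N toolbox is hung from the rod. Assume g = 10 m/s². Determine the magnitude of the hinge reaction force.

|H| ≈ 620 N

Take torques about the hinge: T sin 46° · 3.9 = 50×10×1.95 + 365×3.3 = 2179.5 N·m.
So T = 2179.5 / (0.7193 × 3.9) = 776.89 N.
ΣF_x = 0: H_x = T cos 46° = 539.67 N.
ΣF_y = 0: H_y = (50×10 + 365) − T sin 46° = 865 − 558.85 = 306.15 N.
|H| = √(H_x² + H_y²) = √((539.67)² + (306.15)²) = 620.46 N.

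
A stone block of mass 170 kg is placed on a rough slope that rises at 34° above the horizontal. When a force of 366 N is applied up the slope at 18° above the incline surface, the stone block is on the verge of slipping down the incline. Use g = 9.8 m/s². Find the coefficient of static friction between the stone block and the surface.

On the verge of sliding down the incline, friction is at its maximum μN and acts up the slope.
Perpendicular to incline: N = W cos 34° − P sin 18° = 1381 − 113.1 = 1268 N.
Along incline: P cos 18° + μN = W sin 34° → μ = (W sin 34° − P cos 18°) / N = 0.4602.

μ ≈ 0.460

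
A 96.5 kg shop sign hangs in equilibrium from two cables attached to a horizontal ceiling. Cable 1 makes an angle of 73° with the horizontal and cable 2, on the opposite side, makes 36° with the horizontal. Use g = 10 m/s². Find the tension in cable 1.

Weight W = 96.5 × 10 = 965 N acts straight down.
Horizontal: T_1 cos 73° = T_2 cos 36°  →  T_2 = 0.3614 T_1.
Vertical: T_1 sin 73° + T_2 sin 36° = 965.
Substituting the horizontal relation into the vertical equation gives 1.169 T_1 = 965, so T_1 = 825.7 N.

T_1 ≈ 826 N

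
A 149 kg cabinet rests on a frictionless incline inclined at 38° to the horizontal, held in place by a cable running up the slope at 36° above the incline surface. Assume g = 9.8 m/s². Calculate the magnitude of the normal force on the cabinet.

N ≈ 497 N

Take axes along and perpendicular to the incline. Weight components: W sin 38° = 899 N down-slope, W cos 38° = 1151 N into the surface.
Along incline: T cos 36° = W sin 38° → T = 1111 N.
Perpendicular: N = W cos 38° − T sin 36° = 497.5 N.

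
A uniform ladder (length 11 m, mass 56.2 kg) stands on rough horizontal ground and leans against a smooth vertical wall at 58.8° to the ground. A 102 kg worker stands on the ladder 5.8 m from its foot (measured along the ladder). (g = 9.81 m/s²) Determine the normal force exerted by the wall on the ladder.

N_wall ≈ 486 N

Torques about the foot: N_wall · 11 sin 58.8° = 56.2×9.81×5.5 cos 58.8° + 102×9.81×5.8 cos 58.8° → N_wall = 486.47 N.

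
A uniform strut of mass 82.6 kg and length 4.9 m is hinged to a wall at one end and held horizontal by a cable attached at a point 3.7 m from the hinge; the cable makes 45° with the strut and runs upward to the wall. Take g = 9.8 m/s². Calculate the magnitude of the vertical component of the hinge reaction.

|H_y| ≈ 273 N

Take torques about the hinge: T sin 45° · 3.7 = 82.6×9.8×2.45 = 1983.2 N·m.
So T = 1983.2 / (0.7071 × 3.7) = 758.03 N.
ΣF_y = 0: H_y = (82.6×9.8) − T sin 45° = 809.48 − 536.01 = 273.47 N.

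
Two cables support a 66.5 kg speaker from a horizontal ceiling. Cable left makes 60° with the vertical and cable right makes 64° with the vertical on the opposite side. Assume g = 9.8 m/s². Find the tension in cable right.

Angles from the horizontal: cable left is 90° − 60° = 30°, cable right is 90° − 64° = 26°.
Weight W = 66.5 × 9.8 = 651.7 N acts straight down.
Horizontal: T_left cos 30° = T_right cos 26°  →  T_left = 1.038 T_right.
Vertical: T_left sin 30° + T_right sin 26° = 651.7.
Substituting the horizontal relation into the vertical equation gives 0.9573 T_right = 651.7, so T_right = 680.8 N.

T_right ≈ 681 N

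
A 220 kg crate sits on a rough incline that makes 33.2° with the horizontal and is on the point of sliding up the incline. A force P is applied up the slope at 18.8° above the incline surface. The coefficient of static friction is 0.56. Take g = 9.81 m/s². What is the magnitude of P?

On the verge of sliding up the incline, friction equals μN and acts down the slope.
Perpendicular: N + P sin 18.8° = W cos 33.2° = 1806 N.
Along incline: P cos 18.8° = W sin 33.2° + μN  with W sin 33.2° = 1182 N.
Solving the pair for P and N: P = 1946 N, N = 1179 N (and f = μN = 660.2 N).

P ≈ 1950 N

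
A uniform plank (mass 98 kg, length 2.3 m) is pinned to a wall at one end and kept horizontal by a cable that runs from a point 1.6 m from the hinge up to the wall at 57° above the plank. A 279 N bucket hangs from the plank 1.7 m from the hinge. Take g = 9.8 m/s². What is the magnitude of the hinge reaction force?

|H| ≈ 689 N

Take torques about the hinge: T sin 57° · 1.6 = 98×9.8×1.15 + 279×1.7 = 1578.8 N·m.
So T = 1578.8 / (0.8387 × 1.6) = 1176.5 N.
ΣF_x = 0: H_x = T cos 57° = 640.79 N.
ΣF_y = 0: H_y = (98×9.8 + 279) − T sin 57° = 1239.4 − 986.72 = 252.68 N.
|H| = √(H_x² + H_y²) = √((640.79)² + (252.68)²) = 688.8 N.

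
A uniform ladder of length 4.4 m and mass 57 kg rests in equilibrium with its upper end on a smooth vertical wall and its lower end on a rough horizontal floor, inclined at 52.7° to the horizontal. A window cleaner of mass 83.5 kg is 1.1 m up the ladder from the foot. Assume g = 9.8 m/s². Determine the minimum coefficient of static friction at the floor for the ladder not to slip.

ΣF_y = 0: N_floor = 57×9.8 + 83.5×9.8 = 1376.9 N.
Torques about the foot: N_wall · 4.4 sin 52.7° = 57×9.8×2.2 cos 52.7° + 83.5×9.8×1.1 cos 52.7° → N_wall = 368.61 N.
ΣF_x = 0: f_floor = N_wall = 368.61 N.
μ_min = f_floor / N_floor = 368.61 / 1376.9 = 0.2677.

μ_min ≈ 0.268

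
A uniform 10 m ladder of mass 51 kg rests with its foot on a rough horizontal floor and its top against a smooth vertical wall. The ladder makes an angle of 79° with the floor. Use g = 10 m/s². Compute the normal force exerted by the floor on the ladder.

N_floor ≈ 510 N

ΣF_y = 0: N_floor = 51×10 = 510 N.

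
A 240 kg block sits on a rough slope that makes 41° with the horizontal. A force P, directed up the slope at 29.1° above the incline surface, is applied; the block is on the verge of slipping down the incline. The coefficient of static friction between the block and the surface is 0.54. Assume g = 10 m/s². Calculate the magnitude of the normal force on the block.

On the verge of sliding down the incline, friction equals μN and acts up the slope.
Perpendicular: N + P sin 29.1° = W cos 41° = 1811 N.
Along incline: P cos 29.1° + μN = W sin 41° with W sin 41° = 1575 N.
Solving the pair for P and N: P = 975.9 N, N = 1337 N (and f = μN = 721.8 N).

N ≈ 1340 N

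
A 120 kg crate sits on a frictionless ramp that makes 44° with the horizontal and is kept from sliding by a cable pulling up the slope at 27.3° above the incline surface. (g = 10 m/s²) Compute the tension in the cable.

T ≈ 938 N

Take axes along and perpendicular to the incline. Weight components: W sin 44° = 833.6 N down-slope, W cos 44° = 863.2 N into the surface.
Along incline: T cos 27.3° = W sin 44° → T = 938.1 N.
Perpendicular: N = W cos 44° − T sin 27.3° = 433 N.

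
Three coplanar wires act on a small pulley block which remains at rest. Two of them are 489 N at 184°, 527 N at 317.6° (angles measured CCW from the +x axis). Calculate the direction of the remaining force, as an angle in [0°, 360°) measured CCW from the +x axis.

Sum the known components: ΣF_x = -98.64 N, ΣF_y = -389.5 N.
For equilibrium the remaining force must supply (−ΣF_x, −ΣF_y) = (98.64, 389.5) N.
Magnitude = √((98.64)² + (389.5)²) = 401.8 N; direction = atan2(389.5, 98.64) = 75.8°.

θ ≈ 75.8°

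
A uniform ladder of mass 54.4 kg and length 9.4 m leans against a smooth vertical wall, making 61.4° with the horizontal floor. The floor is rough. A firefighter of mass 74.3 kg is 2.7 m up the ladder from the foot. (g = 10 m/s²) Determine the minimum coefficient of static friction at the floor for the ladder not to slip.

μ_min ≈ 0.206

ΣF_y = 0: N_floor = 54.4×10 + 74.3×10 = 1287 N.
Torques about the foot: N_wall · 9.4 sin 61.4° = 54.4×10×4.7 cos 61.4° + 74.3×10×2.7 cos 61.4° → N_wall = 264.66 N.
ΣF_x = 0: f_floor = N_wall = 264.66 N.
μ_min = f_floor / N_floor = 264.66 / 1287 = 0.2056.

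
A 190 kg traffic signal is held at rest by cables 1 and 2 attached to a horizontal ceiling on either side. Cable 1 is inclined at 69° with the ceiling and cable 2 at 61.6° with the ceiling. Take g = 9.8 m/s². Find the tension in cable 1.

Weight W = 190 × 9.8 = 1862 N acts straight down.
Horizontal: T_1 cos 69° = T_2 cos 61.6°  →  T_2 = 0.7535 T_1.
Vertical: T_1 sin 69° + T_2 sin 61.6° = 1862.
Substituting the horizontal relation into the vertical equation gives 1.596 T_1 = 1862, so T_1 = 1166 N.

T_1 ≈ 1170 N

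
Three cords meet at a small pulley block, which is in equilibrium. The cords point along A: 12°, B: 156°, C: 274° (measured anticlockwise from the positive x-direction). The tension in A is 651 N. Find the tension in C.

Resolve: ΣF_x = 651 cos 12° + T_B cos 156° + T_C cos 274° = 0.
        ΣF_y = 651 sin 12° + T_B sin 156° + T_C sin 274° = 0.
The known terms sum to (636.8, 135.4) N, so -0.9135 T_B + 0.0698 T_C = -636.8 and 0.4067 T_B − 0.9976 T_C = -135.4.
Solving simultaneously: T_B = 730.1 N, T_C = 433.4 N.

T_C ≈ 433 N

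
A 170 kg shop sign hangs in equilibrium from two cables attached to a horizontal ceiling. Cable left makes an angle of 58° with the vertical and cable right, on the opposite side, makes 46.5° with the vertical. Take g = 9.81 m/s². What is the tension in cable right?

T_right ≈ 1460 N

Angles from the horizontal: cable left is 90° − 58° = 32°, cable right is 90° − 46.5° = 43.5°.
Weight W = 170 × 9.81 = 1668 N acts straight down.
Horizontal: T_left cos 32° = T_right cos 43.5°  →  T_left = 0.8553 T_right.
Vertical: T_left sin 32° + T_right sin 43.5° = 1668.
Substituting the horizontal relation into the vertical equation gives 1.142 T_right = 1668, so T_right = 1461 N.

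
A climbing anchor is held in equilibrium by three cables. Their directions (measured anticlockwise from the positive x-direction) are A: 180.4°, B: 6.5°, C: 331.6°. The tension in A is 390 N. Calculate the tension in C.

T_C ≈ 72.4 N

Resolve: ΣF_x = 390 cos 180.4° + T_B cos 6.5° + T_C cos 331.6° = 0.
        ΣF_y = 390 sin 180.4° + T_B sin 6.5° + T_C sin 331.6° = 0.
The known terms sum to (-390, -2.723) N, so 0.9936 T_B + 0.8796 T_C = 390 and 0.1132 T_B − 0.4756 T_C = 2.723.
Solving simultaneously: T_B = 328.4 N, T_C = 72.43 N.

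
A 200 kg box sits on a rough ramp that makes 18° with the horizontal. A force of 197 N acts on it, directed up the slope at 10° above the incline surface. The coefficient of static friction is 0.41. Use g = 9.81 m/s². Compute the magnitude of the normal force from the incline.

N ≈ 1830 N

Axes along / perpendicular to the incline. W sin 18° = 606.3 N down-slope; W cos 18° = 1866 N into the surface.
Perpendicular: N = W cos 18° − P sin 10° = 1866 − 34.21 = 1832 N.
Along incline: P cos 10° + f = W sin 18° (friction acts up-slope) → f = 606.3 − 194 = 412.3 N.
|f| = 412.3 N ≤ μN = 751 N, so the box is indeed static.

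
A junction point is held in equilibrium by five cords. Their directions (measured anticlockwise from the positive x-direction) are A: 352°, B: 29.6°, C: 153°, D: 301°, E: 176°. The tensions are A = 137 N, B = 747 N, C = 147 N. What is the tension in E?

T_E ≈ 947 N

Resolve: ΣF_x = 137 cos 352° + 747 cos 29.6° + 147 cos 153° + T_D cos 301° + T_E cos 176° = 0.
        ΣF_y = 137 sin 352° + 747 sin 29.6° + 147 sin 153° + T_D sin 301° + T_E sin 176° = 0.
The known terms sum to (654.2, 416.6) N, so 0.5150 T_D − 0.9976 T_E = -654.2 and -0.8572 T_D + 0.0698 T_E = -416.6.
Solving simultaneously: T_D = 563.1 N, T_E = 946.5 N.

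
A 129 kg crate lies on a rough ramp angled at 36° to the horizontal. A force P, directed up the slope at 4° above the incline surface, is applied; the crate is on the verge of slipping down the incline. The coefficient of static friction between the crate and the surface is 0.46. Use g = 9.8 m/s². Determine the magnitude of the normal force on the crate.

N ≈ 1000 N

On the verge of sliding down the incline, friction equals μN and acts up the slope.
Perpendicular: N + P sin 4° = W cos 36° = 1023 N.
Along incline: P cos 4° + μN = W sin 36° with W sin 36° = 743.1 N.
Solving the pair for P and N: P = 282.4 N, N = 1003 N (and f = μN = 461.4 N).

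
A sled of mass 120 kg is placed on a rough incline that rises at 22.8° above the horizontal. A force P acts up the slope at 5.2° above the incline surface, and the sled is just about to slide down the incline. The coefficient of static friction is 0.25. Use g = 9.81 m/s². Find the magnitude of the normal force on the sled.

N ≈ 1070 N

On the verge of sliding down the incline, friction equals μN and acts up the slope.
Perpendicular: N + P sin 5.2° = W cos 22.8° = 1085 N.
Along incline: P cos 5.2° + μN = W sin 22.8° with W sin 22.8° = 456.2 N.
Solving the pair for P and N: P = 190 N, N = 1068 N (and f = μN = 267 N).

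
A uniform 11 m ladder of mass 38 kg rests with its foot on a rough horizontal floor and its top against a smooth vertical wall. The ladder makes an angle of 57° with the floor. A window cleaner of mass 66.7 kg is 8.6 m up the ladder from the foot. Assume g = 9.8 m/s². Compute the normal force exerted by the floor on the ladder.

ΣF_y = 0: N_floor = 38×9.8 + 66.7×9.8 = 1026.1 N.

N_floor ≈ 1030 N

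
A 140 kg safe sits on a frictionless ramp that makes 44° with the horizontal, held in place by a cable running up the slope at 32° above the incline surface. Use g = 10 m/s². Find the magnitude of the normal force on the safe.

Take axes along and perpendicular to the incline. Weight components: W sin 44° = 972.5 N down-slope, W cos 44° = 1007 N into the surface.
Along incline: T cos 32° = W sin 44° → T = 1147 N.
Perpendicular: N = W cos 44° − T sin 32° = 399.4 N.

N ≈ 399 N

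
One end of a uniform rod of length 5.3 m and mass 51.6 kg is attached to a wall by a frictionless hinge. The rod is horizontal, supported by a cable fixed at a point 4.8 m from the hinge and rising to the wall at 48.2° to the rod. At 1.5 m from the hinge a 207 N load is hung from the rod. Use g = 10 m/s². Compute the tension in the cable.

T ≈ 469 N

Take torques about the hinge: T sin 48.2° · 4.8 = 51.6×10×2.65 + 207×1.5 = 1677.9 N·m.
So T = 1677.9 / (0.7455 × 4.8) = 468.91 N.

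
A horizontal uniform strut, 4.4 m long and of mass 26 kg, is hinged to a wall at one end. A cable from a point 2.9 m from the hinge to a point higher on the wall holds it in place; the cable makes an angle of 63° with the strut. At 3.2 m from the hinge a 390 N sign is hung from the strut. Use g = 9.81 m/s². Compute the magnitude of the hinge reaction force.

Take torques about the hinge: T sin 63° · 2.9 = 26×9.81×2.2 + 390×3.2 = 1809.1 N·m.
So T = 1809.1 / (0.8910 × 2.9) = 700.15 N.
ΣF_x = 0: H_x = T cos 63° = 317.86 N.
ΣF_y = 0: H_y = (26×9.81 + 390) − T sin 63° = 645.06 − 623.84 = 21.221 N.
|H| = √(H_x² + H_y²) = √((317.86)² + (21.221)²) = 318.57 N.

|H| ≈ 319 N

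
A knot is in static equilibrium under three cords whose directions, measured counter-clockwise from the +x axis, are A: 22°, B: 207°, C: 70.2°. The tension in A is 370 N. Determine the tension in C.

T_C ≈ 47.1 N

Resolve: ΣF_x = 370 cos 22° + T_B cos 207° + T_C cos 70.2° = 0.
        ΣF_y = 370 sin 22° + T_B sin 207° + T_C sin 70.2° = 0.
The known terms sum to (343.1, 138.6) N, so -0.8910 T_B + 0.3387 T_C = -343.1 and -0.4540 T_B + 0.9409 T_C = -138.6.
Solving simultaneously: T_B = 402.9 N, T_C = 47.11 N.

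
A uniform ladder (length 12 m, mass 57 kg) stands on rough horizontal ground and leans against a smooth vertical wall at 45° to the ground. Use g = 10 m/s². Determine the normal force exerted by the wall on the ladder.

N_wall ≈ 285 N

Torques about the foot: N_wall · 12 sin 45° = 57×10×6 cos 45° → N_wall = 285 N.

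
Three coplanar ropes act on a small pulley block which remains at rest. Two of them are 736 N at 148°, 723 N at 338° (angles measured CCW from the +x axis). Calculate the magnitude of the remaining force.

Sum the known components: ΣF_x = 46.19 N, ΣF_y = 119.2 N.
For equilibrium the remaining force must supply (−ΣF_x, −ΣF_y) = (-46.19, -119.2) N.
Magnitude = √((-46.19)² + (-119.2)²) = 127.8 N; direction = atan2(-119.2, -46.19) = 248.8°.

F ≈ 128 N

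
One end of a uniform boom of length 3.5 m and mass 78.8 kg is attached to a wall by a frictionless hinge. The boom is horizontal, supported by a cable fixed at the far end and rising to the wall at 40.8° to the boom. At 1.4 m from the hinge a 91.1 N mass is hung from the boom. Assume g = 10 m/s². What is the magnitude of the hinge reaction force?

Take torques about the hinge: T sin 40.8° · 3.5 = 78.8×10×1.75 + 91.1×1.4 = 1506.5 N·m.
So T = 1506.5 / (0.6534 × 3.5) = 658.75 N.
ΣF_x = 0: H_x = T cos 40.8° = 498.67 N.
ΣF_y = 0: H_y = (78.8×10 + 91.1) − T sin 40.8° = 879.1 − 430.44 = 448.66 N.
|H| = √(H_x² + H_y²) = √((498.67)² + (448.66)²) = 670.8 N.

|H| ≈ 671 N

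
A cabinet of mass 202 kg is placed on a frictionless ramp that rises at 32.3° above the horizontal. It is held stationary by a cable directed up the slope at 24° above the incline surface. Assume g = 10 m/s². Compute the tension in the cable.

Take axes along and perpendicular to the incline. Weight components: W sin 32.3° = 1079 N down-slope, W cos 32.3° = 1707 N into the surface.
Along incline: T cos 24° = W sin 32.3° → T = 1182 N.
Perpendicular: N = W cos 32.3° − T sin 24° = 1227 N.

T ≈ 1180 N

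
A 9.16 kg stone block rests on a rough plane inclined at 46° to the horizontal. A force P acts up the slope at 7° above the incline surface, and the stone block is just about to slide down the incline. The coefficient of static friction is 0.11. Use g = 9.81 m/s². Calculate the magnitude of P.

On the verge of sliding down the incline, friction equals μN and acts up the slope.
Perpendicular: N + P sin 7° = W cos 46° = 62.42 N.
Along incline: P cos 7° + μN = W sin 46° with W sin 46° = 64.64 N.
Solving the pair for P and N: P = 59 N, N = 55.23 N (and f = μN = 6.075 N).

P ≈ 59 N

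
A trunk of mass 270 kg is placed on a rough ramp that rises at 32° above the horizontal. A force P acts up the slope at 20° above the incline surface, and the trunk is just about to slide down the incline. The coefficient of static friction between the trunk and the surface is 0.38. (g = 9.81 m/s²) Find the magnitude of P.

On the verge of sliding down the incline, friction equals μN and acts up the slope.
Perpendicular: N + P sin 20° = W cos 32° = 2246 N.
Along incline: P cos 20° + μN = W sin 32° with W sin 32° = 1404 N.
Solving the pair for P and N: P = 679.3 N, N = 2014 N (and f = μN = 765.3 N).

P ≈ 679 N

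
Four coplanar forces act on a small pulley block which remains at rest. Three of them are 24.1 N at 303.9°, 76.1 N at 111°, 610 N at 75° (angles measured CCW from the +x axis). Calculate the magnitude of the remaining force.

F ≈ 656 N

Sum the known components: ΣF_x = 144 N, ΣF_y = 640.3 N.
For equilibrium the remaining force must supply (−ΣF_x, −ΣF_y) = (-144, -640.3) N.
Magnitude = √((-144)² + (-640.3)²) = 656.3 N; direction = atan2(-640.3, -144) = 257.3°.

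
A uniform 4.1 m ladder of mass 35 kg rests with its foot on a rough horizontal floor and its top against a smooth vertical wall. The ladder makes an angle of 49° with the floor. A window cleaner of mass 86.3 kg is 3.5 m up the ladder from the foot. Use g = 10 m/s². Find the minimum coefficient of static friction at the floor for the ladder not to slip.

μ_min ≈ 0.653

ΣF_y = 0: N_floor = 35×10 + 86.3×10 = 1213 N.
Torques about the foot: N_wall · 4.1 sin 49° = 35×10×2.05 cos 49° + 86.3×10×3.5 cos 49° → N_wall = 792.54 N.
ΣF_x = 0: f_floor = N_wall = 792.54 N.
μ_min = f_floor / N_floor = 792.54 / 1213 = 0.6534.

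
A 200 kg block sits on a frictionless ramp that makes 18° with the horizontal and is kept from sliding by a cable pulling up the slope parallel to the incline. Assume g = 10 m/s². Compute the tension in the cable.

T ≈ 618 N

Take axes along and perpendicular to the incline. Weight components: W sin 18° = 618 N down-slope, W cos 18° = 1902 N into the surface.
Along incline: T cos 0° = W sin 18° → T = 618 N.
Perpendicular: N = W cos 18° − T sin 0° = 1902 N.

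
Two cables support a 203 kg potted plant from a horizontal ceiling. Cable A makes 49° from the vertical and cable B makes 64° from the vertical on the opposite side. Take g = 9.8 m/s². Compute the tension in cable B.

T_B ≈ 1630 N

Angles from the horizontal: cable A is 90° − 49° = 41°, cable B is 90° − 64° = 26°.
Weight W = 203 × 9.8 = 1989 N acts straight down.
Horizontal: T_A cos 41° = T_B cos 26°  →  T_A = 1.191 T_B.
Vertical: T_A sin 41° + T_B sin 26° = 1989.
Substituting the horizontal relation into the vertical equation gives 1.22 T_B = 1989, so T_B = 1631 N.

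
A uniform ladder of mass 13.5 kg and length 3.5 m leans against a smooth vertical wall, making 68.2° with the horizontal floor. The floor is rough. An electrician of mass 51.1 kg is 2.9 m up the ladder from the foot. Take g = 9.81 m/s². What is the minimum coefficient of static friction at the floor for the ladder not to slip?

μ_min ≈ 0.304

ΣF_y = 0: N_floor = 13.5×9.81 + 51.1×9.81 = 633.73 N.
Torques about the foot: N_wall · 3.5 sin 68.2° = 13.5×9.81×1.75 cos 68.2° + 51.1×9.81×2.9 cos 68.2° → N_wall = 192.62 N.
ΣF_x = 0: f_floor = N_wall = 192.62 N.
μ_min = f_floor / N_floor = 192.62 / 633.73 = 0.3039.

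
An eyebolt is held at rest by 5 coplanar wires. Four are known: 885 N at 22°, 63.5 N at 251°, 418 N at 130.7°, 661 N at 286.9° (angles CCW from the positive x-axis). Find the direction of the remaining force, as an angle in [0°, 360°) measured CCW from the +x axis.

Sum the known components: ΣF_x = 719.5 N, ΣF_y = -44.07 N.
For equilibrium the remaining force must supply (−ΣF_x, −ΣF_y) = (-719.5, 44.07) N.
Magnitude = √((-719.5)² + (44.07)²) = 720.8 N; direction = atan2(44.07, -719.5) = 176.5°.

θ ≈ 176°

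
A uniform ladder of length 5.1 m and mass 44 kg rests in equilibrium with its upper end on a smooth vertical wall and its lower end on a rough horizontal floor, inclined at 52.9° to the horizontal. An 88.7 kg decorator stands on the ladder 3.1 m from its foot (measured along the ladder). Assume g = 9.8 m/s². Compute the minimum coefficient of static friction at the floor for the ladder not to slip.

μ_min ≈ 0.433

ΣF_y = 0: N_floor = 44×9.8 + 88.7×9.8 = 1300.5 N.
Torques about the foot: N_wall · 5.1 sin 52.9° = 44×9.8×2.55 cos 52.9° + 88.7×9.8×3.1 cos 52.9° → N_wall = 562.66 N.
ΣF_x = 0: f_floor = N_wall = 562.66 N.
μ_min = f_floor / N_floor = 562.66 / 1300.5 = 0.4327.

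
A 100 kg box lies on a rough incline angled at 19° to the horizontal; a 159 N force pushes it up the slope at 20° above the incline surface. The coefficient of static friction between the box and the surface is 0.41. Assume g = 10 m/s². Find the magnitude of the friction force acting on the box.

Axes along / perpendicular to the incline. W sin 19° = 325.6 N down-slope; W cos 19° = 945.5 N into the surface.
Perpendicular: N = W cos 19° − P sin 20° = 945.5 − 54.38 = 891.1 N.
Along incline: P cos 20° + f = W sin 19° (friction acts up-slope) → f = 325.6 − 149.4 = 176.2 N.
|f| = 176.2 N ≤ μN = 365.4 N, so the box is indeed static.

f ≈ 176 N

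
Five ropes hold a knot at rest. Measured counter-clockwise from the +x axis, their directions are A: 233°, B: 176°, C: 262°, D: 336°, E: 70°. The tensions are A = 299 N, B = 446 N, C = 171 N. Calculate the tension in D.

Resolve: ΣF_x = 299 cos 233° + 446 cos 176° + 171 cos 262° + T_D cos 336° + T_E cos 70° = 0.
        ΣF_y = 299 sin 233° + 446 sin 176° + 171 sin 262° + T_D sin 336° + T_E sin 70° = 0.
The known terms sum to (-648.7, -377) N, so 0.9135 T_D + 0.3420 T_E = 648.7 and -0.4067 T_D + 0.9397 T_E = 377.
Solving simultaneously: T_D = 481.8 N, T_E = 609.7 N.

T_D ≈ 482 N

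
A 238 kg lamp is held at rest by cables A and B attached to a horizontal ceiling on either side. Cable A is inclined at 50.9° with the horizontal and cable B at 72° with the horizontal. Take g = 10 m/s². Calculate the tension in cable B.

Weight W = 238 × 10 = 2380 N acts straight down.
Horizontal: T_A cos 50.9° = T_B cos 72°  →  T_A = 0.49 T_B.
Vertical: T_A sin 50.9° + T_B sin 72° = 2380.
Substituting the horizontal relation into the vertical equation gives 1.331 T_B = 2380, so T_B = 1788 N.

T_B ≈ 1790 N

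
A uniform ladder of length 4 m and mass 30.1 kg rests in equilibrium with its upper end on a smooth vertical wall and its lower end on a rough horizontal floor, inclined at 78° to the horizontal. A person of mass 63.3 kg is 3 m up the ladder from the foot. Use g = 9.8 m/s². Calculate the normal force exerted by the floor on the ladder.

ΣF_y = 0: N_floor = 30.1×9.8 + 63.3×9.8 = 915.32 N.

N_floor ≈ 915 N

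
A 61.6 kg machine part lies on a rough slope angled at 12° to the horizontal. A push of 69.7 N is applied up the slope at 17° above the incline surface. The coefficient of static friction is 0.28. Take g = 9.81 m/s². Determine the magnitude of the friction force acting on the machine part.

Axes along / perpendicular to the incline. W sin 12° = 125.6 N down-slope; W cos 12° = 591.1 N into the surface.
Perpendicular: N = W cos 12° − P sin 17° = 591.1 − 20.38 = 570.7 N.
Along incline: P cos 17° + f = W sin 12° (friction acts up-slope) → f = 125.6 − 66.65 = 58.99 N.
|f| = 58.99 N ≤ μN = 159.8 N, so the machine part is indeed static.

f ≈ 59 N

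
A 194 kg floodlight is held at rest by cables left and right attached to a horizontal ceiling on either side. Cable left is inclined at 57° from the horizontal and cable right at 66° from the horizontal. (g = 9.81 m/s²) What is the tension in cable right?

Weight W = 194 × 9.81 = 1903 N acts straight down.
Horizontal: T_left cos 57° = T_right cos 66°  →  T_left = 0.7468 T_right.
Vertical: T_left sin 57° + T_right sin 66° = 1903.
Substituting the horizontal relation into the vertical equation gives 1.54 T_right = 1903, so T_right = 1236 N.

T_right ≈ 1240 N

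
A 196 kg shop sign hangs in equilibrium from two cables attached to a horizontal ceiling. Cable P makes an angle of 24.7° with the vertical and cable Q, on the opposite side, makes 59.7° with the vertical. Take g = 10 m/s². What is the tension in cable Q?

T_Q ≈ 823 N

Angles from the horizontal: cable P is 90° − 24.7° = 65.3°, cable Q is 90° − 59.7° = 30.3°.
Weight W = 196 × 10 = 1960 N acts straight down.
Horizontal: T_P cos 65.3° = T_Q cos 30.3°  →  T_P = 2.066 T_Q.
Vertical: T_P sin 65.3° + T_Q sin 30.3° = 1960.
Substituting the horizontal relation into the vertical equation gives 2.382 T_Q = 1960, so T_Q = 822.9 N.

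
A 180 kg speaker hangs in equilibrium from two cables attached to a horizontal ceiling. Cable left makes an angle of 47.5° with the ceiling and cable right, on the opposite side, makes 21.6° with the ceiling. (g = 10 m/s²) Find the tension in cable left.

Weight W = 180 × 10 = 1800 N acts straight down.
Horizontal: T_left cos 47.5° = T_right cos 21.6°  →  T_right = 0.7266 T_left.
Vertical: T_left sin 47.5° + T_right sin 21.6° = 1800.
Substituting the horizontal relation into the vertical equation gives 1.005 T_left = 1800, so T_left = 1791 N.

T_left ≈ 1790 N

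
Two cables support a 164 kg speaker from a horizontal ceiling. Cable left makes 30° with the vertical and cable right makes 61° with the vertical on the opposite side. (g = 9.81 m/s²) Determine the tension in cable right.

T_right ≈ 805 N

Angles from the horizontal: cable left is 90° − 30° = 60°, cable right is 90° − 61° = 29°.
Weight W = 164 × 9.81 = 1609 N acts straight down.
Horizontal: T_left cos 60° = T_right cos 29°  →  T_left = 1.749 T_right.
Vertical: T_left sin 60° + T_right sin 29° = 1609.
Substituting the horizontal relation into the vertical equation gives 2 T_right = 1609, so T_right = 804.5 N.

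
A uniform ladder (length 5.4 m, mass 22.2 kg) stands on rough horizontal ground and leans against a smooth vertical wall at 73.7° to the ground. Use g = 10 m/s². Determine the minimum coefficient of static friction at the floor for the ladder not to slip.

μ_min ≈ 0.146

ΣF_y = 0: N_floor = 22.2×10 = 222 N.
Torques about the foot: N_wall · 5.4 sin 73.7° = 22.2×10×2.7 cos 73.7° → N_wall = 32.459 N.
ΣF_x = 0: f_floor = N_wall = 32.459 N.
μ_min = f_floor / N_floor = 32.459 / 222 = 0.1462.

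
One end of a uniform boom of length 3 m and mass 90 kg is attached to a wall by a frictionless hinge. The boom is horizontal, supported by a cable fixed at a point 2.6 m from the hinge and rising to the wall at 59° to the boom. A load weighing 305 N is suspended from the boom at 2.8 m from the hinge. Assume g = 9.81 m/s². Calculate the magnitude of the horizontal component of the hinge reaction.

Take torques about the hinge: T sin 59° · 2.6 = 90×9.81×1.5 + 305×2.8 = 2178.4 N·m.
So T = 2178.4 / (0.8572 × 2.6) = 977.44 N.
ΣF_x = 0: H_x = T cos 59° = 503.42 N.

H_x ≈ 503 N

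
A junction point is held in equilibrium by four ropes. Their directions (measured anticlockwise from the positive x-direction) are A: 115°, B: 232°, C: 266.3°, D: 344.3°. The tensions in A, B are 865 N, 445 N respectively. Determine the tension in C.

T_C ≈ 250 N

Resolve: ΣF_x = 865 cos 115° + 445 cos 232° + T_C cos 266.3° + T_D cos 344.3° = 0.
        ΣF_y = 865 sin 115° + 445 sin 232° + T_C sin 266.3° + T_D sin 344.3° = 0.
The known terms sum to (-639.5, 433.3) N, so -0.0645 T_C + 0.9627 T_D = 639.5 and -0.9979 T_C − 0.2706 T_D = -433.3.
Solving simultaneously: T_C = 249.5 N, T_D = 681 N.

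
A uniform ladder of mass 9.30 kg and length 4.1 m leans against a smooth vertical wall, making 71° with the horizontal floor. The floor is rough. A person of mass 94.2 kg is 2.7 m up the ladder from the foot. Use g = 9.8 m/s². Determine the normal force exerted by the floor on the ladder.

N_floor ≈ 1010 N

ΣF_y = 0: N_floor = 9.30×9.8 + 94.2×9.8 = 1014.3 N.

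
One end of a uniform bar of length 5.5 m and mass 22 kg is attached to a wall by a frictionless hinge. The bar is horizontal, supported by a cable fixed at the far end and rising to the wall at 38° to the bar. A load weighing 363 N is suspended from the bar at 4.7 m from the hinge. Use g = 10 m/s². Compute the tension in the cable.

T ≈ 683 N

Take torques about the hinge: T sin 38° · 5.5 = 22×10×2.75 + 363×4.7 = 2311.1 N·m.
So T = 2311.1 / (0.6157 × 5.5) = 682.52 N.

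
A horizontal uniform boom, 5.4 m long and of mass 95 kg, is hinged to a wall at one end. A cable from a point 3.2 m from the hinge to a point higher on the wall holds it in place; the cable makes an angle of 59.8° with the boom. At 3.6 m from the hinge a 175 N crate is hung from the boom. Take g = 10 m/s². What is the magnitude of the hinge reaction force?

Take torques about the hinge: T sin 59.8° · 3.2 = 95×10×2.7 + 175×3.6 = 3195 N·m.
So T = 3195 / (0.8643 × 3.2) = 1155.2 N.
ΣF_x = 0: H_x = T cos 59.8° = 581.1 N.
ΣF_y = 0: H_y = (95×10 + 175) − T sin 59.8° = 1125 − 998.44 = 126.56 N.
|H| = √(H_x² + H_y²) = √((581.1)² + (126.56)²) = 594.73 N.

|H| ≈ 595 N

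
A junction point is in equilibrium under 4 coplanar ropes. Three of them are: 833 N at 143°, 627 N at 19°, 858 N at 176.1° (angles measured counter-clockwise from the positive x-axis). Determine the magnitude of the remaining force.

Sum the known components: ΣF_x = -928.4 N, ΣF_y = 763.8 N.
For equilibrium the remaining force must supply (−ΣF_x, −ΣF_y) = (928.4, -763.8) N.
Magnitude = √((928.4)² + (-763.8)²) = 1202 N; direction = atan2(-763.8, 928.4) = 320.6°.

F ≈ 1200 N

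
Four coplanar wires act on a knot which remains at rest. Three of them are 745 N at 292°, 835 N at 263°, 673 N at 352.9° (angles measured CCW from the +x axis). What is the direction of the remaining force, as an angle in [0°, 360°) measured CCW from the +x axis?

θ ≈ 118°

Sum the known components: ΣF_x = 845.2 N, ΣF_y = -1603 N.
For equilibrium the remaining force must supply (−ΣF_x, −ΣF_y) = (-845.2, 1603) N.
Magnitude = √((-845.2)² + (1603)²) = 1812 N; direction = atan2(1603, -845.2) = 117.8°.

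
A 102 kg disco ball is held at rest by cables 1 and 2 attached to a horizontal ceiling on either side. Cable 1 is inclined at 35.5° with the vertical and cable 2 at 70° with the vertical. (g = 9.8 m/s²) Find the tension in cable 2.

T_2 ≈ 602 N

Angles from the horizontal: cable 1 is 90° − 35.5° = 54.5°, cable 2 is 90° − 70° = 20°.
Weight W = 102 × 9.8 = 999.6 N acts straight down.
Horizontal: T_1 cos 54.5° = T_2 cos 20°  →  T_1 = 1.618 T_2.
Vertical: T_1 sin 54.5° + T_2 sin 20° = 999.6.
Substituting the horizontal relation into the vertical equation gives 1.659 T_2 = 999.6, so T_2 = 602.4 N.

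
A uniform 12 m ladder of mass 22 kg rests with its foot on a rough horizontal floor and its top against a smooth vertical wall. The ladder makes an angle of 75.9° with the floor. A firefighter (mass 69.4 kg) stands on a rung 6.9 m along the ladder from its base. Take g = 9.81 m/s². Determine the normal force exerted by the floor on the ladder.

ΣF_y = 0: N_floor = 22×9.81 + 69.4×9.81 = 896.63 N.

N_floor ≈ 897 N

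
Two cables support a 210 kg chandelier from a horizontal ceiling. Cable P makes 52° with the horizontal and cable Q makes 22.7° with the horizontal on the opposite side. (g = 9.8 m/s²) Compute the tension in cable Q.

Weight W = 210 × 9.8 = 2058 N acts straight down.
Horizontal: T_P cos 52° = T_Q cos 22.7°  →  T_P = 1.498 T_Q.
Vertical: T_P sin 52° + T_Q sin 22.7° = 2058.
Substituting the horizontal relation into the vertical equation gives 1.567 T_Q = 2058, so T_Q = 1314 N.

T_Q ≈ 1310 N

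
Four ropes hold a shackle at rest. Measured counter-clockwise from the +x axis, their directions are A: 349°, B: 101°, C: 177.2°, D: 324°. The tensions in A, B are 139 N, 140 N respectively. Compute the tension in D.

T_D ≈ 212 N

Resolve: ΣF_x = 139 cos 349° + 140 cos 101° + T_C cos 177.2° + T_D cos 324° = 0.
        ΣF_y = 139 sin 349° + 140 sin 101° + T_C sin 177.2° + T_D sin 324° = 0.
The known terms sum to (109.7, 110.9) N, so -0.9988 T_C + 0.8090 T_D = -109.7 and 0.0488 T_C − 0.5878 T_D = -110.9.
Solving simultaneously: T_C = 281.7 N, T_D = 212.1 N.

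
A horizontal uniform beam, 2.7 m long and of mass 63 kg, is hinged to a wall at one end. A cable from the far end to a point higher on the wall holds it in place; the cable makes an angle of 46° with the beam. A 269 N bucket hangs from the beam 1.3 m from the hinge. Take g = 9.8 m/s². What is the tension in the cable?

Take torques about the hinge: T sin 46° · 2.7 = 63×9.8×1.35 + 269×1.3 = 1183.2 N·m.
So T = 1183.2 / (0.7193 × 2.7) = 609.2 N.

T ≈ 609 N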